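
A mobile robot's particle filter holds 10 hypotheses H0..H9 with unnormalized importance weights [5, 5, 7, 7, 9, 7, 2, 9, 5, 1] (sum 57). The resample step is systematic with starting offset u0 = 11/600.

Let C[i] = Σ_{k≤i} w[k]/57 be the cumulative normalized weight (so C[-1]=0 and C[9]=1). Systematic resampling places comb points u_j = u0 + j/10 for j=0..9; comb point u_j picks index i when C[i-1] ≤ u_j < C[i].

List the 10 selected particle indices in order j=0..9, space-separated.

C = [5/57, 10/57, 17/57, 8/19, 11/19, 40/57, 14/19, 17/19, 56/57, 1]
j=0: u_0=11/600 ∈ [0, 5/57) → index 0
j=1: u_1=71/600 ∈ [5/57, 10/57) → index 1
j=2: u_2=131/600 ∈ [10/57, 17/57) → index 2
j=3: u_3=191/600 ∈ [17/57, 8/19) → index 3
j=4: u_4=251/600 ∈ [17/57, 8/19) → index 3
j=5: u_5=311/600 ∈ [8/19, 11/19) → index 4
j=6: u_6=371/600 ∈ [11/19, 40/57) → index 5
j=7: u_7=431/600 ∈ [40/57, 14/19) → index 6
j=8: u_8=491/600 ∈ [14/19, 17/19) → index 7
j=9: u_9=551/600 ∈ [17/19, 56/57) → index 8

0 1 2 3 3 4 5 6 7 8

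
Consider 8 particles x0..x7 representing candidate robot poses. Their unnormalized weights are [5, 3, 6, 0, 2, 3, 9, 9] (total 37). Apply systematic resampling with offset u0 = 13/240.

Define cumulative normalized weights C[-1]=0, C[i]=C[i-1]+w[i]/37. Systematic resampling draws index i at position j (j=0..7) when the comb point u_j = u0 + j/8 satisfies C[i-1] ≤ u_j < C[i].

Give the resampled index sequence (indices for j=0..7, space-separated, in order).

C = [5/37, 8/37, 14/37, 14/37, 16/37, 19/37, 28/37, 1]
j=0: u_0=13/240 ∈ [0, 5/37) → index 0
j=1: u_1=43/240 ∈ [5/37, 8/37) → index 1
j=2: u_2=73/240 ∈ [8/37, 14/37) → index 2
j=3: u_3=103/240 ∈ [14/37, 16/37) → index 4
j=4: u_4=133/240 ∈ [19/37, 28/37) → index 6
j=5: u_5=163/240 ∈ [19/37, 28/37) → index 6
j=6: u_6=193/240 ∈ [28/37, 1) → index 7
j=7: u_7=223/240 ∈ [28/37, 1) → index 7

0 1 2 4 6 6 7 7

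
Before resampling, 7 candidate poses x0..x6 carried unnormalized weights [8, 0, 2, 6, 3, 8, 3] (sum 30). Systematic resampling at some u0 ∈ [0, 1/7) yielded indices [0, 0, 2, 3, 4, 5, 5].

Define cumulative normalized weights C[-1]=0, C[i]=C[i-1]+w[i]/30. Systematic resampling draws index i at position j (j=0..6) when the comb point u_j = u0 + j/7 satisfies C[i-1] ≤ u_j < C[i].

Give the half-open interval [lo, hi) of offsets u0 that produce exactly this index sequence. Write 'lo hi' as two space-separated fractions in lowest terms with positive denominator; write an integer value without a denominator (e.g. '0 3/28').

C = [4/15, 4/15, 1/3, 8/15, 19/30, 9/10, 1]
j=0 picked index 0: u0 ∈ [0, 4/15)
j=1 picked index 0: u0 ∈ [-1/7, 13/105)
j=2 picked index 2: u0 ∈ [-2/105, 1/21)
j=3 picked index 3: u0 ∈ [-2/21, 11/105)
j=4 picked index 4: u0 ∈ [-4/105, 13/210)
j=5 picked index 5: u0 ∈ [-17/210, 13/70)
j=6 picked index 5: u0 ∈ [-47/210, 3/70)
intersection: [0, 3/70)

0 3/70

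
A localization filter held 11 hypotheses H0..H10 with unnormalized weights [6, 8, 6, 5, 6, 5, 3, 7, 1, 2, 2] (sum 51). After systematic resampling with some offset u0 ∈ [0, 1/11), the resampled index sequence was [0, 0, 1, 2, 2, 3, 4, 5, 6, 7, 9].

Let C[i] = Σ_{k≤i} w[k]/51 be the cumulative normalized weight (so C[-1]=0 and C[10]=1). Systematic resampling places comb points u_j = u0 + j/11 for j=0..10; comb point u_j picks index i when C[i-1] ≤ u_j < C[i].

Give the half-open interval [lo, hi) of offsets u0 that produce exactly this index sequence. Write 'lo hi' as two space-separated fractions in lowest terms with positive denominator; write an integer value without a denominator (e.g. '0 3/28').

C = [2/17, 14/51, 20/51, 25/51, 31/51, 12/17, 13/17, 46/51, 47/51, 49/51, 1]
j=0 picked index 0: u0 ∈ [0, 2/17)
j=1 picked index 0: u0 ∈ [-1/11, 5/187)
j=2 picked index 1: u0 ∈ [-12/187, 52/561)
j=3 picked index 2: u0 ∈ [1/561, 67/561)
j=4 picked index 2: u0 ∈ [-50/561, 16/561)
j=5 picked index 3: u0 ∈ [-35/561, 20/561)
j=6 picked index 4: u0 ∈ [-31/561, 35/561)
j=7 picked index 5: u0 ∈ [-16/561, 13/187)
j=8 picked index 6: u0 ∈ [-4/187, 7/187)
j=9 picked index 7: u0 ∈ [-10/187, 47/561)
j=10 picked index 9: u0 ∈ [7/561, 29/561)
intersection: [7/561, 5/187)

7/561 5/187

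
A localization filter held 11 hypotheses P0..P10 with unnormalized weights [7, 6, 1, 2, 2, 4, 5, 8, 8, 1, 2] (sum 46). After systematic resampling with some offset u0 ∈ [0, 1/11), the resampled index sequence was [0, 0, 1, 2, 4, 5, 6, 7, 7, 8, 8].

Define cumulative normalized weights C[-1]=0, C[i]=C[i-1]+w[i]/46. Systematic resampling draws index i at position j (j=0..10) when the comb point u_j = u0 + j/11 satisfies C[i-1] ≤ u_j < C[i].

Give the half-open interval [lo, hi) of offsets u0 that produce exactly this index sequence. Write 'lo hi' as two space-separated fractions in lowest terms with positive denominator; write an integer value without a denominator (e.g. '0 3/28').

5/506 6/253

C = [7/46, 13/46, 7/23, 8/23, 9/23, 11/23, 27/46, 35/46, 43/46, 22/23, 1]
j=0 picked index 0: u0 ∈ [0, 7/46)
j=1 picked index 0: u0 ∈ [-1/11, 31/506)
j=2 picked index 1: u0 ∈ [-15/506, 51/506)
j=3 picked index 2: u0 ∈ [5/506, 8/253)
j=4 picked index 4: u0 ∈ [-4/253, 7/253)
j=5 picked index 5: u0 ∈ [-16/253, 6/253)
j=6 picked index 6: u0 ∈ [-17/253, 21/506)
j=7 picked index 7: u0 ∈ [-25/506, 63/506)
j=8 picked index 7: u0 ∈ [-71/506, 17/506)
j=9 picked index 8: u0 ∈ [-29/506, 59/506)
j=10 picked index 8: u0 ∈ [-75/506, 13/506)
intersection: [5/506, 6/253)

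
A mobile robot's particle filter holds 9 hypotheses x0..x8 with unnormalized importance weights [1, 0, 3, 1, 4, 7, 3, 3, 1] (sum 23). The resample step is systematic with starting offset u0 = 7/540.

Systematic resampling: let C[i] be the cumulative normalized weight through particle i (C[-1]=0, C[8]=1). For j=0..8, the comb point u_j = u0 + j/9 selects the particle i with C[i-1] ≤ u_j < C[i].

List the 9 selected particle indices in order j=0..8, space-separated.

C = [1/23, 1/23, 4/23, 5/23, 9/23, 16/23, 19/23, 22/23, 1]
j=0: u_0=7/540 ∈ [0, 1/23) → index 0
j=1: u_1=67/540 ∈ [1/23, 4/23) → index 2
j=2: u_2=127/540 ∈ [5/23, 9/23) → index 4
j=3: u_3=187/540 ∈ [5/23, 9/23) → index 4
j=4: u_4=247/540 ∈ [9/23, 16/23) → index 5
j=5: u_5=307/540 ∈ [9/23, 16/23) → index 5
j=6: u_6=367/540 ∈ [9/23, 16/23) → index 5
j=7: u_7=427/540 ∈ [16/23, 19/23) → index 6
j=8: u_8=487/540 ∈ [19/23, 22/23) → index 7

0 2 4 4 5 5 5 6 7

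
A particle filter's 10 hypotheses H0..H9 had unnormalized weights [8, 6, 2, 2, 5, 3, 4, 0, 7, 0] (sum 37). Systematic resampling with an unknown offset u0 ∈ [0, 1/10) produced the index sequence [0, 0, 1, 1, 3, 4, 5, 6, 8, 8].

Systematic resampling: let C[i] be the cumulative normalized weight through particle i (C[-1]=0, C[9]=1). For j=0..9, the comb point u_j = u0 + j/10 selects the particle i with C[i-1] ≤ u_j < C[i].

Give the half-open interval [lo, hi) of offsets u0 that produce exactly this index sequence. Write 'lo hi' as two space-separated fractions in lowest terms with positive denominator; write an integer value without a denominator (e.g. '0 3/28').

C = [8/37, 14/37, 16/37, 18/37, 23/37, 26/37, 30/37, 30/37, 1, 1]
j=0 picked index 0: u0 ∈ [0, 8/37)
j=1 picked index 0: u0 ∈ [-1/10, 43/370)
j=2 picked index 1: u0 ∈ [3/185, 33/185)
j=3 picked index 1: u0 ∈ [-31/370, 29/370)
j=4 picked index 3: u0 ∈ [6/185, 16/185)
j=5 picked index 4: u0 ∈ [-1/74, 9/74)
j=6 picked index 5: u0 ∈ [4/185, 19/185)
j=7 picked index 6: u0 ∈ [1/370, 41/370)
j=8 picked index 8: u0 ∈ [2/185, 1/5)
j=9 picked index 8: u0 ∈ [-33/370, 1/10)
intersection: [6/185, 29/370)

6/185 29/370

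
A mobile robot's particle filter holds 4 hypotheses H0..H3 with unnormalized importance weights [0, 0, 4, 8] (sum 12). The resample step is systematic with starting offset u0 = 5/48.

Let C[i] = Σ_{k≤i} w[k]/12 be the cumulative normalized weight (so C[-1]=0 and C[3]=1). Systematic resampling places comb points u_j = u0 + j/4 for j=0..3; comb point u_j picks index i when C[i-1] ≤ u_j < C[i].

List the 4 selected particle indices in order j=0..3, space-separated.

C = [0, 0, 1/3, 1]
j=0: u_0=5/48 ∈ [0, 1/3) → index 2
j=1: u_1=17/48 ∈ [1/3, 1) → index 3
j=2: u_2=29/48 ∈ [1/3, 1) → index 3
j=3: u_3=41/48 ∈ [1/3, 1) → index 3

2 3 3 3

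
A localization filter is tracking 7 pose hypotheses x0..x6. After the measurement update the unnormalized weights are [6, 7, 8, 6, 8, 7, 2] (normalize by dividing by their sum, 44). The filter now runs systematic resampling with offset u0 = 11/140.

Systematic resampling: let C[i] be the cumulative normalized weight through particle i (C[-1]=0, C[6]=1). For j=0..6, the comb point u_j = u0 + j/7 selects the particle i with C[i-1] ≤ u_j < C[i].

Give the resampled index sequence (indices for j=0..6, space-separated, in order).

C = [3/22, 13/44, 21/44, 27/44, 35/44, 21/22, 1]
j=0: u_0=11/140 ∈ [0, 3/22) → index 0
j=1: u_1=31/140 ∈ [3/22, 13/44) → index 1
j=2: u_2=51/140 ∈ [13/44, 21/44) → index 2
j=3: u_3=71/140 ∈ [21/44, 27/44) → index 3
j=4: u_4=13/20 ∈ [27/44, 35/44) → index 4
j=5: u_5=111/140 ∈ [27/44, 35/44) → index 4
j=6: u_6=131/140 ∈ [35/44, 21/22) → index 5

0 1 2 3 4 4 5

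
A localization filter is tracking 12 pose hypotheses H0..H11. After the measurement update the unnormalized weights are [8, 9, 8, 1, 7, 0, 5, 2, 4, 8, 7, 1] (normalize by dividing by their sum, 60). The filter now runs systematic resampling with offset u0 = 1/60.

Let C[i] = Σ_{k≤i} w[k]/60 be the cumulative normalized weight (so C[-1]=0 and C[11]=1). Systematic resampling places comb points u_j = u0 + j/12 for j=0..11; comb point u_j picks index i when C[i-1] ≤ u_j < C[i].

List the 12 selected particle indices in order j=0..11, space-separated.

0 0 1 1 2 4 4 6 8 9 9 10

C = [2/15, 17/60, 5/12, 13/30, 11/20, 11/20, 19/30, 2/3, 11/15, 13/15, 59/60, 1]
j=0: u_0=1/60 ∈ [0, 2/15) → index 0
j=1: u_1=1/10 ∈ [0, 2/15) → index 0
j=2: u_2=11/60 ∈ [2/15, 17/60) → index 1
j=3: u_3=4/15 ∈ [2/15, 17/60) → index 1
j=4: u_4=7/20 ∈ [17/60, 5/12) → index 2
j=5: u_5=13/30 ∈ [13/30, 11/20) → index 4
j=6: u_6=31/60 ∈ [13/30, 11/20) → index 4
j=7: u_7=3/5 ∈ [11/20, 19/30) → index 6
j=8: u_8=41/60 ∈ [2/3, 11/15) → index 8
j=9: u_9=23/30 ∈ [11/15, 13/15) → index 9
j=10: u_10=17/20 ∈ [11/15, 13/15) → index 9
j=11: u_11=14/15 ∈ [13/15, 59/60) → index 10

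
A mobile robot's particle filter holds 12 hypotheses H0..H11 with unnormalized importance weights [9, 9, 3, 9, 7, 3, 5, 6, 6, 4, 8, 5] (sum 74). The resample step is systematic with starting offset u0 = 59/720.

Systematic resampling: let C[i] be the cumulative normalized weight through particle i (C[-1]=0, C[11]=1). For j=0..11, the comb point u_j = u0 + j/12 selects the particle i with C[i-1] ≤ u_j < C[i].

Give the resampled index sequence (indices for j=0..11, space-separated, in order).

0 1 2 3 4 4 6 7 8 10 10 11

C = [9/74, 9/37, 21/74, 15/37, 1/2, 20/37, 45/74, 51/74, 57/74, 61/74, 69/74, 1]
j=0: u_0=59/720 ∈ [0, 9/74) → index 0
j=1: u_1=119/720 ∈ [9/74, 9/37) → index 1
j=2: u_2=179/720 ∈ [9/37, 21/74) → index 2
j=3: u_3=239/720 ∈ [21/74, 15/37) → index 3
j=4: u_4=299/720 ∈ [15/37, 1/2) → index 4
j=5: u_5=359/720 ∈ [15/37, 1/2) → index 4
j=6: u_6=419/720 ∈ [20/37, 45/74) → index 6
j=7: u_7=479/720 ∈ [45/74, 51/74) → index 7
j=8: u_8=539/720 ∈ [51/74, 57/74) → index 8
j=9: u_9=599/720 ∈ [61/74, 69/74) → index 10
j=10: u_10=659/720 ∈ [61/74, 69/74) → index 10
j=11: u_11=719/720 ∈ [69/74, 1) → index 11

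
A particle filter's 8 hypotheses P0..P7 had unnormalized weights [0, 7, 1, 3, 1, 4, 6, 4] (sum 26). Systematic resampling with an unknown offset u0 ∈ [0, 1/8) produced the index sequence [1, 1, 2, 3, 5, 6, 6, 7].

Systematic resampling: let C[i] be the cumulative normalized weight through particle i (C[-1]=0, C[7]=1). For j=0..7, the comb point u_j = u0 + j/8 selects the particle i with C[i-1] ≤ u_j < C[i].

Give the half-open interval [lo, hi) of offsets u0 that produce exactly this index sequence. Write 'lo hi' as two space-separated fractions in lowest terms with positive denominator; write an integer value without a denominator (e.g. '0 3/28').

C = [0, 7/26, 4/13, 11/26, 6/13, 8/13, 11/13, 1]
j=0 picked index 1: u0 ∈ [0, 7/26)
j=1 picked index 1: u0 ∈ [-1/8, 15/104)
j=2 picked index 2: u0 ∈ [1/52, 3/52)
j=3 picked index 3: u0 ∈ [-7/104, 5/104)
j=4 picked index 5: u0 ∈ [-1/26, 3/26)
j=5 picked index 6: u0 ∈ [-1/104, 23/104)
j=6 picked index 6: u0 ∈ [-7/52, 5/52)
j=7 picked index 7: u0 ∈ [-3/104, 1/8)
intersection: [1/52, 5/104)

1/52 5/104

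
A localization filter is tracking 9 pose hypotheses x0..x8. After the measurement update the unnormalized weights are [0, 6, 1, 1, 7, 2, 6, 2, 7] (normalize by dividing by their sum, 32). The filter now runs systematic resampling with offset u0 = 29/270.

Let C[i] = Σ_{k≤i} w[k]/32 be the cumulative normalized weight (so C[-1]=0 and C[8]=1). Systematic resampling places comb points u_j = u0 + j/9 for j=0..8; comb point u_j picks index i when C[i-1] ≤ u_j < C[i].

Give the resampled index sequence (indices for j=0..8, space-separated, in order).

1 2 4 4 6 6 7 8 8

C = [0, 3/16, 7/32, 1/4, 15/32, 17/32, 23/32, 25/32, 1]
j=0: u_0=29/270 ∈ [0, 3/16) → index 1
j=1: u_1=59/270 ∈ [3/16, 7/32) → index 2
j=2: u_2=89/270 ∈ [1/4, 15/32) → index 4
j=3: u_3=119/270 ∈ [1/4, 15/32) → index 4
j=4: u_4=149/270 ∈ [17/32, 23/32) → index 6
j=5: u_5=179/270 ∈ [17/32, 23/32) → index 6
j=6: u_6=209/270 ∈ [23/32, 25/32) → index 7
j=7: u_7=239/270 ∈ [25/32, 1) → index 8
j=8: u_8=269/270 ∈ [25/32, 1) → index 8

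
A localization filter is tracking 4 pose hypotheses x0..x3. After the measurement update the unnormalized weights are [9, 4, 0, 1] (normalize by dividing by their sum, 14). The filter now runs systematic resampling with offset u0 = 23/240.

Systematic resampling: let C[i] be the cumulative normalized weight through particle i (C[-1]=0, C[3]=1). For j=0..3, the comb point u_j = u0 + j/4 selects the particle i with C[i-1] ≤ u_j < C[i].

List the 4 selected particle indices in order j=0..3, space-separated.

C = [9/14, 13/14, 13/14, 1]
j=0: u_0=23/240 ∈ [0, 9/14) → index 0
j=1: u_1=83/240 ∈ [0, 9/14) → index 0
j=2: u_2=143/240 ∈ [0, 9/14) → index 0
j=3: u_3=203/240 ∈ [9/14, 13/14) → index 1

0 0 0 1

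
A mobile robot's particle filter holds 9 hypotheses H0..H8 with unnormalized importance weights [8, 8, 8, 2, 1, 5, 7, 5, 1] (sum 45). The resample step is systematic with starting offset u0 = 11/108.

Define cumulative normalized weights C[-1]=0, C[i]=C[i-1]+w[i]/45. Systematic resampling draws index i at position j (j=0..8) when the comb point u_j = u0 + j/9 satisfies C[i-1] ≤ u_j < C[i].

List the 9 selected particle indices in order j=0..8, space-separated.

C = [8/45, 16/45, 8/15, 26/45, 3/5, 32/45, 13/15, 44/45, 1]
j=0: u_0=11/108 ∈ [0, 8/45) → index 0
j=1: u_1=23/108 ∈ [8/45, 16/45) → index 1
j=2: u_2=35/108 ∈ [8/45, 16/45) → index 1
j=3: u_3=47/108 ∈ [16/45, 8/15) → index 2
j=4: u_4=59/108 ∈ [8/15, 26/45) → index 3
j=5: u_5=71/108 ∈ [3/5, 32/45) → index 5
j=6: u_6=83/108 ∈ [32/45, 13/15) → index 6
j=7: u_7=95/108 ∈ [13/15, 44/45) → index 7
j=8: u_8=107/108 ∈ [44/45, 1) → index 8

0 1 1 2 3 5 6 7 8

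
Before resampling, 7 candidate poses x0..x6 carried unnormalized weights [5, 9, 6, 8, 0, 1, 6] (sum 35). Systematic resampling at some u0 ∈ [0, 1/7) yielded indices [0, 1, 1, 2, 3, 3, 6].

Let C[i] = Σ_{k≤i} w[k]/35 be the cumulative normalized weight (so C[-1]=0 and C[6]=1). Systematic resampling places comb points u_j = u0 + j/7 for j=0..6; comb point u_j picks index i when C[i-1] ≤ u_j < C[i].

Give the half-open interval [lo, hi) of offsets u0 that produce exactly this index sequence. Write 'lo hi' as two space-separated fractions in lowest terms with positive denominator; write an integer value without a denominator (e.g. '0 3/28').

0 3/35

C = [1/7, 2/5, 4/7, 4/5, 4/5, 29/35, 1]
j=0 picked index 0: u0 ∈ [0, 1/7)
j=1 picked index 1: u0 ∈ [0, 9/35)
j=2 picked index 1: u0 ∈ [-1/7, 4/35)
j=3 picked index 2: u0 ∈ [-1/35, 1/7)
j=4 picked index 3: u0 ∈ [0, 8/35)
j=5 picked index 3: u0 ∈ [-1/7, 3/35)
j=6 picked index 6: u0 ∈ [-1/35, 1/7)
intersection: [0, 3/35)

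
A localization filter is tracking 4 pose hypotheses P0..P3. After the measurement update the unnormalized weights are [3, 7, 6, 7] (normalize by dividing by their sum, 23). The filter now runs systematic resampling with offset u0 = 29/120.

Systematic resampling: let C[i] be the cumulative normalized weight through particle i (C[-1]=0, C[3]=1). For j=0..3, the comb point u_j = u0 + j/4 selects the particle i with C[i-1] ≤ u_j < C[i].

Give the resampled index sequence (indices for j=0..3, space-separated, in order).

C = [3/23, 10/23, 16/23, 1]
j=0: u_0=29/120 ∈ [3/23, 10/23) → index 1
j=1: u_1=59/120 ∈ [10/23, 16/23) → index 2
j=2: u_2=89/120 ∈ [16/23, 1) → index 3
j=3: u_3=119/120 ∈ [16/23, 1) → index 3

1 2 3 3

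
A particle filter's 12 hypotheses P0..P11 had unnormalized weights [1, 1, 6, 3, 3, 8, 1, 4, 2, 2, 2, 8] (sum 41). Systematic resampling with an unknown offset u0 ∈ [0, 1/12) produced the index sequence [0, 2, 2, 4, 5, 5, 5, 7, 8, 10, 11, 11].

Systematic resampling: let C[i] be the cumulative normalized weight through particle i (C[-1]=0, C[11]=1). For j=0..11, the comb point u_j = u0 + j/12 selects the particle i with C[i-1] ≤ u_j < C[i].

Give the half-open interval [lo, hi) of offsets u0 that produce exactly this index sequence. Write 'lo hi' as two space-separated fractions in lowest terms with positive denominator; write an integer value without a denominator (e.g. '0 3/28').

3/164 1/41

C = [1/41, 2/41, 8/41, 11/41, 14/41, 22/41, 23/41, 27/41, 29/41, 31/41, 33/41, 1]
j=0 picked index 0: u0 ∈ [0, 1/41)
j=1 picked index 2: u0 ∈ [-17/492, 55/492)
j=2 picked index 2: u0 ∈ [-29/246, 7/246)
j=3 picked index 4: u0 ∈ [3/164, 15/164)
j=4 picked index 5: u0 ∈ [1/123, 25/123)
j=5 picked index 5: u0 ∈ [-37/492, 59/492)
j=6 picked index 5: u0 ∈ [-13/82, 3/82)
j=7 picked index 7: u0 ∈ [-11/492, 37/492)
j=8 picked index 8: u0 ∈ [-1/123, 5/123)
j=9 picked index 10: u0 ∈ [1/164, 9/164)
j=10 picked index 11: u0 ∈ [-7/246, 1/6)
j=11 picked index 11: u0 ∈ [-55/492, 1/12)
intersection: [3/164, 1/41)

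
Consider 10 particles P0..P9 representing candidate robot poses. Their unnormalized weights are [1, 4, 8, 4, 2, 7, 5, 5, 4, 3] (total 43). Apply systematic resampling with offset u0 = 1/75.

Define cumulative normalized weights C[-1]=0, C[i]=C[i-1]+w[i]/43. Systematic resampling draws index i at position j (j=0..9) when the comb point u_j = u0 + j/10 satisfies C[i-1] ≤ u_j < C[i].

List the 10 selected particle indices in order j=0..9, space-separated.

0 1 2 3 4 5 6 6 7 8

C = [1/43, 5/43, 13/43, 17/43, 19/43, 26/43, 31/43, 36/43, 40/43, 1]
j=0: u_0=1/75 ∈ [0, 1/43) → index 0
j=1: u_1=17/150 ∈ [1/43, 5/43) → index 1
j=2: u_2=16/75 ∈ [5/43, 13/43) → index 2
j=3: u_3=47/150 ∈ [13/43, 17/43) → index 3
j=4: u_4=31/75 ∈ [17/43, 19/43) → index 4
j=5: u_5=77/150 ∈ [19/43, 26/43) → index 5
j=6: u_6=46/75 ∈ [26/43, 31/43) → index 6
j=7: u_7=107/150 ∈ [26/43, 31/43) → index 6
j=8: u_8=61/75 ∈ [31/43, 36/43) → index 7
j=9: u_9=137/150 ∈ [36/43, 40/43) → index 8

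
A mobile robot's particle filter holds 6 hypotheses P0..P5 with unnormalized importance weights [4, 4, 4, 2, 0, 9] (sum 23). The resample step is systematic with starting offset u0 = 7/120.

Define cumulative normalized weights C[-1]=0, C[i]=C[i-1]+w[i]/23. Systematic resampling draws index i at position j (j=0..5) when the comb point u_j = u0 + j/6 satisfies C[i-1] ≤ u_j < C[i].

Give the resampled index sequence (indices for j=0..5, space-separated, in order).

0 1 2 3 5 5

C = [4/23, 8/23, 12/23, 14/23, 14/23, 1]
j=0: u_0=7/120 ∈ [0, 4/23) → index 0
j=1: u_1=9/40 ∈ [4/23, 8/23) → index 1
j=2: u_2=47/120 ∈ [8/23, 12/23) → index 2
j=3: u_3=67/120 ∈ [12/23, 14/23) → index 3
j=4: u_4=29/40 ∈ [14/23, 1) → index 5
j=5: u_5=107/120 ∈ [14/23, 1) → index 5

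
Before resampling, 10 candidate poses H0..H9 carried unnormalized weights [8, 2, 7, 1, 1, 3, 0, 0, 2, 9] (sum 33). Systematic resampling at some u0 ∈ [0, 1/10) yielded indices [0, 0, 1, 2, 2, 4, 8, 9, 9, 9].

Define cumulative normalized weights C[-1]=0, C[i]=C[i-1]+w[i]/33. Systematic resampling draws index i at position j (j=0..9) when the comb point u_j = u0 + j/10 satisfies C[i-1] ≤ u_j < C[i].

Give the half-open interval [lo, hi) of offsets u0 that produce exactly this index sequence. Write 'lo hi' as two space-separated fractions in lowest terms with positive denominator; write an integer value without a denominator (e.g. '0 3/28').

1/15 5/66

C = [8/33, 10/33, 17/33, 6/11, 19/33, 2/3, 2/3, 2/3, 8/11, 1]
j=0 picked index 0: u0 ∈ [0, 8/33)
j=1 picked index 0: u0 ∈ [-1/10, 47/330)
j=2 picked index 1: u0 ∈ [7/165, 17/165)
j=3 picked index 2: u0 ∈ [1/330, 71/330)
j=4 picked index 2: u0 ∈ [-16/165, 19/165)
j=5 picked index 4: u0 ∈ [1/22, 5/66)
j=6 picked index 8: u0 ∈ [1/15, 7/55)
j=7 picked index 9: u0 ∈ [3/110, 3/10)
j=8 picked index 9: u0 ∈ [-4/55, 1/5)
j=9 picked index 9: u0 ∈ [-19/110, 1/10)
intersection: [1/15, 5/66)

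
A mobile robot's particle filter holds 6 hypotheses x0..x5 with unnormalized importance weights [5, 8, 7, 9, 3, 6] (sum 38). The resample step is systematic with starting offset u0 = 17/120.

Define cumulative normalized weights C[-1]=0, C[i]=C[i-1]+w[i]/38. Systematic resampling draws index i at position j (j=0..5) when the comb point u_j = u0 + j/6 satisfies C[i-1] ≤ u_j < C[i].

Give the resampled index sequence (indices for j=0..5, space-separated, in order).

C = [5/38, 13/38, 10/19, 29/38, 16/19, 1]
j=0: u_0=17/120 ∈ [5/38, 13/38) → index 1
j=1: u_1=37/120 ∈ [5/38, 13/38) → index 1
j=2: u_2=19/40 ∈ [13/38, 10/19) → index 2
j=3: u_3=77/120 ∈ [10/19, 29/38) → index 3
j=4: u_4=97/120 ∈ [29/38, 16/19) → index 4
j=5: u_5=39/40 ∈ [16/19, 1) → index 5

1 1 2 3 4 5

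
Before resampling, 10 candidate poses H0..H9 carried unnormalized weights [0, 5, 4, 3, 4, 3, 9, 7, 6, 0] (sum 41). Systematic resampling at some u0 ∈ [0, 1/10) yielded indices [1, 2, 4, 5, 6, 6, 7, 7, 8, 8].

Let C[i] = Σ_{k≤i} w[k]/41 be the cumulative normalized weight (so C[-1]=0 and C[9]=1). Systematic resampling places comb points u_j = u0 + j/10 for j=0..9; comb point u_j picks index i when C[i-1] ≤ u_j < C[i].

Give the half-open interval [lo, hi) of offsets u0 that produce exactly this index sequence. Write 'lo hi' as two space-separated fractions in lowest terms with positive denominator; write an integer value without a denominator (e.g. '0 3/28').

C = [0, 5/41, 9/41, 12/41, 16/41, 19/41, 28/41, 35/41, 1, 1]
j=0 picked index 1: u0 ∈ [0, 5/41)
j=1 picked index 2: u0 ∈ [9/410, 49/410)
j=2 picked index 4: u0 ∈ [19/205, 39/205)
j=3 picked index 5: u0 ∈ [37/410, 67/410)
j=4 picked index 6: u0 ∈ [13/205, 58/205)
j=5 picked index 6: u0 ∈ [-3/82, 15/82)
j=6 picked index 7: u0 ∈ [17/205, 52/205)
j=7 picked index 7: u0 ∈ [-7/410, 63/410)
j=8 picked index 8: u0 ∈ [11/205, 1/5)
j=9 picked index 8: u0 ∈ [-19/410, 1/10)
intersection: [19/205, 1/10)

19/205 1/10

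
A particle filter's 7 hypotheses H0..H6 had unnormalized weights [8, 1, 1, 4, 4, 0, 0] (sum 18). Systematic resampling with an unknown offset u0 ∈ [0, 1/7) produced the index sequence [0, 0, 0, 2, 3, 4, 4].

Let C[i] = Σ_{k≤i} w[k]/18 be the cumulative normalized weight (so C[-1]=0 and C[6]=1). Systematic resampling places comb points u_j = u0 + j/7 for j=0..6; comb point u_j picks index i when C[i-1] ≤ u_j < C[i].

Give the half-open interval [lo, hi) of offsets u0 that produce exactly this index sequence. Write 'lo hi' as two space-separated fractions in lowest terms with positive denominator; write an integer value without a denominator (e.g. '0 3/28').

C = [4/9, 1/2, 5/9, 7/9, 1, 1, 1]
j=0 picked index 0: u0 ∈ [0, 4/9)
j=1 picked index 0: u0 ∈ [-1/7, 19/63)
j=2 picked index 0: u0 ∈ [-2/7, 10/63)
j=3 picked index 2: u0 ∈ [1/14, 8/63)
j=4 picked index 3: u0 ∈ [-1/63, 13/63)
j=5 picked index 4: u0 ∈ [4/63, 2/7)
j=6 picked index 4: u0 ∈ [-5/63, 1/7)
intersection: [1/14, 8/63)

1/14 8/63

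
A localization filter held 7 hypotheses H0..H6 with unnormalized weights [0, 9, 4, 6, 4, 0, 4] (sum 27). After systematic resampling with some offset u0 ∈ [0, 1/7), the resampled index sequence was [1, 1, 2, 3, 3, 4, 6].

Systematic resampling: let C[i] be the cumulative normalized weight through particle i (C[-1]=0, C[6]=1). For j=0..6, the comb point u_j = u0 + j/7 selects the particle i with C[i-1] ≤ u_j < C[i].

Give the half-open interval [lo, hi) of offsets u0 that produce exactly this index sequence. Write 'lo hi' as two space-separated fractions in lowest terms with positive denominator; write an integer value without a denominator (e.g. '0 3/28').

C = [0, 1/3, 13/27, 19/27, 23/27, 23/27, 1]
j=0 picked index 1: u0 ∈ [0, 1/3)
j=1 picked index 1: u0 ∈ [-1/7, 4/21)
j=2 picked index 2: u0 ∈ [1/21, 37/189)
j=3 picked index 3: u0 ∈ [10/189, 52/189)
j=4 picked index 3: u0 ∈ [-17/189, 25/189)
j=5 picked index 4: u0 ∈ [-2/189, 26/189)
j=6 picked index 6: u0 ∈ [-1/189, 1/7)
intersection: [10/189, 25/189)

10/189 25/189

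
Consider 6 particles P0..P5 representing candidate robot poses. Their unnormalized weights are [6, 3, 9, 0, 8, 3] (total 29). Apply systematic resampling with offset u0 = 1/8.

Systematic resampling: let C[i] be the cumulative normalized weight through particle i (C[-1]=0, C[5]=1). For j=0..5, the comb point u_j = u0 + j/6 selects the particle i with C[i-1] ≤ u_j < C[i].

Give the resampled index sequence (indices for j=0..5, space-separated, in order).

C = [6/29, 9/29, 18/29, 18/29, 26/29, 1]
j=0: u_0=1/8 ∈ [0, 6/29) → index 0
j=1: u_1=7/24 ∈ [6/29, 9/29) → index 1
j=2: u_2=11/24 ∈ [9/29, 18/29) → index 2
j=3: u_3=5/8 ∈ [18/29, 26/29) → index 4
j=4: u_4=19/24 ∈ [18/29, 26/29) → index 4
j=5: u_5=23/24 ∈ [26/29, 1) → index 5

0 1 2 4 4 5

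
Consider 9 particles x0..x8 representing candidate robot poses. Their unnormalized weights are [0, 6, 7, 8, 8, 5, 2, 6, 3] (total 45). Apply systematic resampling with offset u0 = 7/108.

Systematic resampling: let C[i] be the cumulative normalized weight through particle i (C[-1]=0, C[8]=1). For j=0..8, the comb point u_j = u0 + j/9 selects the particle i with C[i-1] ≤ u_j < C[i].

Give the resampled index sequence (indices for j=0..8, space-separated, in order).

1 2 2 3 4 4 5 7 8

C = [0, 2/15, 13/45, 7/15, 29/45, 34/45, 4/5, 14/15, 1]
j=0: u_0=7/108 ∈ [0, 2/15) → index 1
j=1: u_1=19/108 ∈ [2/15, 13/45) → index 2
j=2: u_2=31/108 ∈ [2/15, 13/45) → index 2
j=3: u_3=43/108 ∈ [13/45, 7/15) → index 3
j=4: u_4=55/108 ∈ [7/15, 29/45) → index 4
j=5: u_5=67/108 ∈ [7/15, 29/45) → index 4
j=6: u_6=79/108 ∈ [29/45, 34/45) → index 5
j=7: u_7=91/108 ∈ [4/5, 14/15) → index 7
j=8: u_8=103/108 ∈ [14/15, 1) → index 8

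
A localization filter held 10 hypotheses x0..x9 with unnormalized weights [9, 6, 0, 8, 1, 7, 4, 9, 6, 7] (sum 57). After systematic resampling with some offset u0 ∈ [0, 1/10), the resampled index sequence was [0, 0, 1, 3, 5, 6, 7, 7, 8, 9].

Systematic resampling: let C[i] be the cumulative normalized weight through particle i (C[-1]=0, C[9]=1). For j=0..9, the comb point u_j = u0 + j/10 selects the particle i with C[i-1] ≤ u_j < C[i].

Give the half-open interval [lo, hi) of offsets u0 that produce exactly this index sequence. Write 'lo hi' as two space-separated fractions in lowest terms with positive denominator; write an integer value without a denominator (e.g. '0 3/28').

5/114 11/190

C = [3/19, 5/19, 5/19, 23/57, 8/19, 31/57, 35/57, 44/57, 50/57, 1]
j=0 picked index 0: u0 ∈ [0, 3/19)
j=1 picked index 0: u0 ∈ [-1/10, 11/190)
j=2 picked index 1: u0 ∈ [-4/95, 6/95)
j=3 picked index 3: u0 ∈ [-7/190, 59/570)
j=4 picked index 5: u0 ∈ [2/95, 41/285)
j=5 picked index 6: u0 ∈ [5/114, 13/114)
j=6 picked index 7: u0 ∈ [4/285, 49/285)
j=7 picked index 7: u0 ∈ [-49/570, 41/570)
j=8 picked index 8: u0 ∈ [-8/285, 22/285)
j=9 picked index 9: u0 ∈ [-13/570, 1/10)
intersection: [5/114, 11/190)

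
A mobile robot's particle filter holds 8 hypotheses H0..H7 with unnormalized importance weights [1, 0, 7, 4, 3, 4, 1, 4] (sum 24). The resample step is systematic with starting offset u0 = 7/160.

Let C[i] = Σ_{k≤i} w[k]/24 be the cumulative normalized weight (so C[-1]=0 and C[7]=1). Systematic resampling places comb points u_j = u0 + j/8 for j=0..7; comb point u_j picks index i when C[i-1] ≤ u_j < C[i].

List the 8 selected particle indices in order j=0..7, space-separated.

2 2 2 3 4 5 6 7

C = [1/24, 1/24, 1/3, 1/2, 5/8, 19/24, 5/6, 1]
j=0: u_0=7/160 ∈ [1/24, 1/3) → index 2
j=1: u_1=27/160 ∈ [1/24, 1/3) → index 2
j=2: u_2=47/160 ∈ [1/24, 1/3) → index 2
j=3: u_3=67/160 ∈ [1/3, 1/2) → index 3
j=4: u_4=87/160 ∈ [1/2, 5/8) → index 4
j=5: u_5=107/160 ∈ [5/8, 19/24) → index 5
j=6: u_6=127/160 ∈ [19/24, 5/6) → index 6
j=7: u_7=147/160 ∈ [5/6, 1) → index 7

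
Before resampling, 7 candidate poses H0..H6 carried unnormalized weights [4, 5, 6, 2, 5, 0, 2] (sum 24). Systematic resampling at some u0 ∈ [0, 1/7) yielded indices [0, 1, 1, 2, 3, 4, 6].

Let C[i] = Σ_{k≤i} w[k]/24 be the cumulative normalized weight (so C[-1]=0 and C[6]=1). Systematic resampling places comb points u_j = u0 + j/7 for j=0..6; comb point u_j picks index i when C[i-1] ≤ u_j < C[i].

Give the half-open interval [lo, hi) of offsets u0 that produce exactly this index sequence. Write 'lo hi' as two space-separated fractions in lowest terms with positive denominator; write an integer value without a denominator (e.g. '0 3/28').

5/84 5/56

C = [1/6, 3/8, 5/8, 17/24, 11/12, 11/12, 1]
j=0 picked index 0: u0 ∈ [0, 1/6)
j=1 picked index 1: u0 ∈ [1/42, 13/56)
j=2 picked index 1: u0 ∈ [-5/42, 5/56)
j=3 picked index 2: u0 ∈ [-3/56, 11/56)
j=4 picked index 3: u0 ∈ [3/56, 23/168)
j=5 picked index 4: u0 ∈ [-1/168, 17/84)
j=6 picked index 6: u0 ∈ [5/84, 1/7)
intersection: [5/84, 5/56)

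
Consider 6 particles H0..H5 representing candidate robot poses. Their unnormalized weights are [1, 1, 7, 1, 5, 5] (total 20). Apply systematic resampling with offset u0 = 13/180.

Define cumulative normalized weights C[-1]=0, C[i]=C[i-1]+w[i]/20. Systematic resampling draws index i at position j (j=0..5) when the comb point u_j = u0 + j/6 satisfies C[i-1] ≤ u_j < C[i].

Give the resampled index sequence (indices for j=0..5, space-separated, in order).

1 2 2 4 4 5

C = [1/20, 1/10, 9/20, 1/2, 3/4, 1]
j=0: u_0=13/180 ∈ [1/20, 1/10) → index 1
j=1: u_1=43/180 ∈ [1/10, 9/20) → index 2
j=2: u_2=73/180 ∈ [1/10, 9/20) → index 2
j=3: u_3=103/180 ∈ [1/2, 3/4) → index 4
j=4: u_4=133/180 ∈ [1/2, 3/4) → index 4
j=5: u_5=163/180 ∈ [3/4, 1) → index 5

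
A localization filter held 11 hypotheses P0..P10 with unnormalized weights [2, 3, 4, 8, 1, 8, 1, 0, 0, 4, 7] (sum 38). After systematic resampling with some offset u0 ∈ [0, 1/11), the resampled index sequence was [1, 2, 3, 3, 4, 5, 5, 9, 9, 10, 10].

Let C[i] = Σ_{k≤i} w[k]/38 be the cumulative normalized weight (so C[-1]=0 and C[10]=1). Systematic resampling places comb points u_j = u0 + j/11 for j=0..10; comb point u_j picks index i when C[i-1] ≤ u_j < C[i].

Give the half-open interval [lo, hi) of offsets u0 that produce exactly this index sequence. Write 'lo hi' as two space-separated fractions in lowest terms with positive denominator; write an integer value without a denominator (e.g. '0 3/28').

C = [1/19, 5/38, 9/38, 17/38, 9/19, 13/19, 27/38, 27/38, 27/38, 31/38, 1]
j=0 picked index 1: u0 ∈ [1/19, 5/38)
j=1 picked index 2: u0 ∈ [17/418, 61/418)
j=2 picked index 3: u0 ∈ [23/418, 111/418)
j=3 picked index 3: u0 ∈ [-15/418, 73/418)
j=4 picked index 4: u0 ∈ [35/418, 23/209)
j=5 picked index 5: u0 ∈ [4/209, 48/209)
j=6 picked index 5: u0 ∈ [-15/209, 29/209)
j=7 picked index 9: u0 ∈ [31/418, 75/418)
j=8 picked index 9: u0 ∈ [-7/418, 37/418)
j=9 picked index 10: u0 ∈ [-1/418, 2/11)
j=10 picked index 10: u0 ∈ [-39/418, 1/11)
intersection: [35/418, 37/418)

35/418 37/418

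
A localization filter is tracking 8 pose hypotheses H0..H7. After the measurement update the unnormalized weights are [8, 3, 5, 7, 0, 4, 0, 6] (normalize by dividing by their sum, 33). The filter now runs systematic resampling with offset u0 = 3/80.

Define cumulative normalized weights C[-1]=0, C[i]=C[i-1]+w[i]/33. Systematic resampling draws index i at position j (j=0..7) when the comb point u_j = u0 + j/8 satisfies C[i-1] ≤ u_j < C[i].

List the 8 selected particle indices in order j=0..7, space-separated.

C = [8/33, 1/3, 16/33, 23/33, 23/33, 9/11, 9/11, 1]
j=0: u_0=3/80 ∈ [0, 8/33) → index 0
j=1: u_1=13/80 ∈ [0, 8/33) → index 0
j=2: u_2=23/80 ∈ [8/33, 1/3) → index 1
j=3: u_3=33/80 ∈ [1/3, 16/33) → index 2
j=4: u_4=43/80 ∈ [16/33, 23/33) → index 3
j=5: u_5=53/80 ∈ [16/33, 23/33) → index 3
j=6: u_6=63/80 ∈ [23/33, 9/11) → index 5
j=7: u_7=73/80 ∈ [9/11, 1) → index 7

0 0 1 2 3 3 5 7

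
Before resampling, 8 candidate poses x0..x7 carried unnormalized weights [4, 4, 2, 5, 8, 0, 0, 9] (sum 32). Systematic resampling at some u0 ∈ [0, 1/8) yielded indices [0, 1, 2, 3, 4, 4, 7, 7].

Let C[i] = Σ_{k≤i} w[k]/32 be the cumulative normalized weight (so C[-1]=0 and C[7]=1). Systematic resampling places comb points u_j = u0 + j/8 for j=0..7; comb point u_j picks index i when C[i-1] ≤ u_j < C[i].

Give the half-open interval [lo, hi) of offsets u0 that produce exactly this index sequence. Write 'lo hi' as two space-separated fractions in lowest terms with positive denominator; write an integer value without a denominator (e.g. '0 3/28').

C = [1/8, 1/4, 5/16, 15/32, 23/32, 23/32, 23/32, 1]
j=0 picked index 0: u0 ∈ [0, 1/8)
j=1 picked index 1: u0 ∈ [0, 1/8)
j=2 picked index 2: u0 ∈ [0, 1/16)
j=3 picked index 3: u0 ∈ [-1/16, 3/32)
j=4 picked index 4: u0 ∈ [-1/32, 7/32)
j=5 picked index 4: u0 ∈ [-5/32, 3/32)
j=6 picked index 7: u0 ∈ [-1/32, 1/4)
j=7 picked index 7: u0 ∈ [-5/32, 1/8)
intersection: [0, 1/16)

0 1/16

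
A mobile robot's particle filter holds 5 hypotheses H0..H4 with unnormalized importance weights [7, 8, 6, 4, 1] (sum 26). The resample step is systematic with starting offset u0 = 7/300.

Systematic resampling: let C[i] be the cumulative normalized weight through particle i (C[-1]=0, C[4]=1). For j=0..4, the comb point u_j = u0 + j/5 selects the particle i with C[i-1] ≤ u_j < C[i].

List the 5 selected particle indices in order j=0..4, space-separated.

0 0 1 2 3

C = [7/26, 15/26, 21/26, 25/26, 1]
j=0: u_0=7/300 ∈ [0, 7/26) → index 0
j=1: u_1=67/300 ∈ [0, 7/26) → index 0
j=2: u_2=127/300 ∈ [7/26, 15/26) → index 1
j=3: u_3=187/300 ∈ [15/26, 21/26) → index 2
j=4: u_4=247/300 ∈ [21/26, 25/26) → index 3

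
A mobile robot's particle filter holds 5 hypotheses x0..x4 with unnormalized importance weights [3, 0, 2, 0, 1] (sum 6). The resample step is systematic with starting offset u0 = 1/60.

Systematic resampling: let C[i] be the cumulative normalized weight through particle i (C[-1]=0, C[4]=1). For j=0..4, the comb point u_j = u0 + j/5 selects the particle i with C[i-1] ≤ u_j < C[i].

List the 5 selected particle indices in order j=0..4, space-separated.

C = [1/2, 1/2, 5/6, 5/6, 1]
j=0: u_0=1/60 ∈ [0, 1/2) → index 0
j=1: u_1=13/60 ∈ [0, 1/2) → index 0
j=2: u_2=5/12 ∈ [0, 1/2) → index 0
j=3: u_3=37/60 ∈ [1/2, 5/6) → index 2
j=4: u_4=49/60 ∈ [1/2, 5/6) → index 2

0 0 0 2 2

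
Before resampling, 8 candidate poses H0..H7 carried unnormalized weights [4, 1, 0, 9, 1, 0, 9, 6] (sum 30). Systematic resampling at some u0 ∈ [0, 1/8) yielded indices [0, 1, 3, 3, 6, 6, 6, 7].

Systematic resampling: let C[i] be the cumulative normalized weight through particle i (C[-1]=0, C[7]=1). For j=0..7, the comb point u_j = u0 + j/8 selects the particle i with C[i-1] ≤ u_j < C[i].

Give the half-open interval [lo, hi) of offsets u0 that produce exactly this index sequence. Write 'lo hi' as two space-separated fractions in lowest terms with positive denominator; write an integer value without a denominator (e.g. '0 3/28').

C = [2/15, 1/6, 1/6, 7/15, 1/2, 1/2, 4/5, 1]
j=0 picked index 0: u0 ∈ [0, 2/15)
j=1 picked index 1: u0 ∈ [1/120, 1/24)
j=2 picked index 3: u0 ∈ [-1/12, 13/60)
j=3 picked index 3: u0 ∈ [-5/24, 11/120)
j=4 picked index 6: u0 ∈ [0, 3/10)
j=5 picked index 6: u0 ∈ [-1/8, 7/40)
j=6 picked index 6: u0 ∈ [-1/4, 1/20)
j=7 picked index 7: u0 ∈ [-3/40, 1/8)
intersection: [1/120, 1/24)

1/120 1/24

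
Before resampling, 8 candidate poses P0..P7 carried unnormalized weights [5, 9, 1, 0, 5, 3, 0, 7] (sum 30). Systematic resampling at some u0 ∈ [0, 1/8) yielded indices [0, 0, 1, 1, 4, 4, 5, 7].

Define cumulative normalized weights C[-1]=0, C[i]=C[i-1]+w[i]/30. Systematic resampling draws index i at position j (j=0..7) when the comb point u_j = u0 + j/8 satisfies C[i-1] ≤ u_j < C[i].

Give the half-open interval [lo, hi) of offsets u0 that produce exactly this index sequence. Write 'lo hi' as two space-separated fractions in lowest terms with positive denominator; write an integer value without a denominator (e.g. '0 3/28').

C = [1/6, 7/15, 1/2, 1/2, 2/3, 23/30, 23/30, 1]
j=0 picked index 0: u0 ∈ [0, 1/6)
j=1 picked index 0: u0 ∈ [-1/8, 1/24)
j=2 picked index 1: u0 ∈ [-1/12, 13/60)
j=3 picked index 1: u0 ∈ [-5/24, 11/120)
j=4 picked index 4: u0 ∈ [0, 1/6)
j=5 picked index 4: u0 ∈ [-1/8, 1/24)
j=6 picked index 5: u0 ∈ [-1/12, 1/60)
j=7 picked index 7: u0 ∈ [-13/120, 1/8)
intersection: [0, 1/60)

0 1/60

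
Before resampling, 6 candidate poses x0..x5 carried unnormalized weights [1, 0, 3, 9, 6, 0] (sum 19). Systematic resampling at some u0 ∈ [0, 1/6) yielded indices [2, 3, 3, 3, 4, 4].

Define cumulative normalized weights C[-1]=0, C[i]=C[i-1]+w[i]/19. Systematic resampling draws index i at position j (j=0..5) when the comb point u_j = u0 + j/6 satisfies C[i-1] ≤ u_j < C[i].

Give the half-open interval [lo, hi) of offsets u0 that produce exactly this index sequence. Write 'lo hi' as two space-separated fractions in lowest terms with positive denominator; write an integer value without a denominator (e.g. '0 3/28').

1/19 1/6

C = [1/19, 1/19, 4/19, 13/19, 1, 1]
j=0 picked index 2: u0 ∈ [1/19, 4/19)
j=1 picked index 3: u0 ∈ [5/114, 59/114)
j=2 picked index 3: u0 ∈ [-7/57, 20/57)
j=3 picked index 3: u0 ∈ [-11/38, 7/38)
j=4 picked index 4: u0 ∈ [1/57, 1/3)
j=5 picked index 4: u0 ∈ [-17/114, 1/6)
intersection: [1/19, 1/6)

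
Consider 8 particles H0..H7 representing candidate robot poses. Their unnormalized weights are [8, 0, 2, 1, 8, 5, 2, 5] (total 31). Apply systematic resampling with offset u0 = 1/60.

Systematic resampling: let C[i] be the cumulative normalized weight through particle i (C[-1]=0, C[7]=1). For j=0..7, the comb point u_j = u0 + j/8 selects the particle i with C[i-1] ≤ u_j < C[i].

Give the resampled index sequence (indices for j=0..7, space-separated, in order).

0 0 2 4 4 5 5 7

C = [8/31, 8/31, 10/31, 11/31, 19/31, 24/31, 26/31, 1]
j=0: u_0=1/60 ∈ [0, 8/31) → index 0
j=1: u_1=17/120 ∈ [0, 8/31) → index 0
j=2: u_2=4/15 ∈ [8/31, 10/31) → index 2
j=3: u_3=47/120 ∈ [11/31, 19/31) → index 4
j=4: u_4=31/60 ∈ [11/31, 19/31) → index 4
j=5: u_5=77/120 ∈ [19/31, 24/31) → index 5
j=6: u_6=23/30 ∈ [19/31, 24/31) → index 5
j=7: u_7=107/120 ∈ [26/31, 1) → index 7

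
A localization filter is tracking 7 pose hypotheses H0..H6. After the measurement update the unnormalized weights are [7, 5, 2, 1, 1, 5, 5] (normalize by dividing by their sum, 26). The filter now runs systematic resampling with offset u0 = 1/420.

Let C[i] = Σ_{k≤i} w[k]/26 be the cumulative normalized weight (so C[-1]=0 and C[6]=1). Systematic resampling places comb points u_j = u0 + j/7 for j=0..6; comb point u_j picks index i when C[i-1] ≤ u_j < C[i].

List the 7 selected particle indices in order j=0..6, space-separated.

C = [7/26, 6/13, 7/13, 15/26, 8/13, 21/26, 1]
j=0: u_0=1/420 ∈ [0, 7/26) → index 0
j=1: u_1=61/420 ∈ [0, 7/26) → index 0
j=2: u_2=121/420 ∈ [7/26, 6/13) → index 1
j=3: u_3=181/420 ∈ [7/26, 6/13) → index 1
j=4: u_4=241/420 ∈ [7/13, 15/26) → index 3
j=5: u_5=43/60 ∈ [8/13, 21/26) → index 5
j=6: u_6=361/420 ∈ [21/26, 1) → index 6

0 0 1 1 3 5 6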